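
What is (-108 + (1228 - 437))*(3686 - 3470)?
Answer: 147528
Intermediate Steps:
(-108 + (1228 - 437))*(3686 - 3470) = (-108 + 791)*216 = 683*216 = 147528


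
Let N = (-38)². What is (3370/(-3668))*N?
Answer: -1216570/917 ≈ -1326.7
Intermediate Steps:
N = 1444
(3370/(-3668))*N = (3370/(-3668))*1444 = (3370*(-1/3668))*1444 = -1685/1834*1444 = -1216570/917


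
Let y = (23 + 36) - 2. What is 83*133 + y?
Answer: 11096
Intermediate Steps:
y = 57 (y = 59 - 2 = 57)
83*133 + y = 83*133 + 57 = 11039 + 57 = 11096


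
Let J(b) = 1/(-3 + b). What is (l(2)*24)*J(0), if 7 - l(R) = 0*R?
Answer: -56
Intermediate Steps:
l(R) = 7 (l(R) = 7 - 0*R = 7 - 1*0 = 7 + 0 = 7)
(l(2)*24)*J(0) = (7*24)/(-3 + 0) = 168/(-3) = 168*(-⅓) = -56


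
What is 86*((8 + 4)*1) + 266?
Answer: 1298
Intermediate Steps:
86*((8 + 4)*1) + 266 = 86*(12*1) + 266 = 86*12 + 266 = 1032 + 266 = 1298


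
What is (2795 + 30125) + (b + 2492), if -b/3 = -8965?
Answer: 62307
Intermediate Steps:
b = 26895 (b = -3*(-8965) = 26895)
(2795 + 30125) + (b + 2492) = (2795 + 30125) + (26895 + 2492) = 32920 + 29387 = 62307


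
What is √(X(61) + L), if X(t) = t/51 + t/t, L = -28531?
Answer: I*√74203419/51 ≈ 168.9*I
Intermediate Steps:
X(t) = 1 + t/51 (X(t) = t*(1/51) + 1 = t/51 + 1 = 1 + t/51)
√(X(61) + L) = √((1 + (1/51)*61) - 28531) = √((1 + 61/51) - 28531) = √(112/51 - 28531) = √(-1454969/51) = I*√74203419/51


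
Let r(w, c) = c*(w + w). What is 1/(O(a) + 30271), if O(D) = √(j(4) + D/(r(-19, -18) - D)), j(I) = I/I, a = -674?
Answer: 20554009/622190406097 - 3*√25802/622190406097 ≈ 3.3034e-5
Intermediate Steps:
r(w, c) = 2*c*w (r(w, c) = c*(2*w) = 2*c*w)
j(I) = 1
O(D) = √(1 + D/(684 - D)) (O(D) = √(1 + D/(2*(-18)*(-19) - D)) = √(1 + D/(684 - D)))
1/(O(a) + 30271) = 1/(6*√19*√(-1/(-684 - 674)) + 30271) = 1/(6*√19*√(-1/(-1358)) + 30271) = 1/(6*√19*√(-1*(-1/1358)) + 30271) = 1/(6*√19*√(1/1358) + 30271) = 1/(6*√19*(√1358/1358) + 30271) = 1/(3*√25802/679 + 30271) = 1/(30271 + 3*√25802/679)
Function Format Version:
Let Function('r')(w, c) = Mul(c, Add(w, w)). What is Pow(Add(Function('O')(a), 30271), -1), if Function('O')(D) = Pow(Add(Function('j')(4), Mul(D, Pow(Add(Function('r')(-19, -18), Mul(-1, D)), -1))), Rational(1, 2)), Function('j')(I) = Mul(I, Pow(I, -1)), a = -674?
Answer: Add(Rational(20554009, 622190406097), Mul(Rational(-3, 622190406097), Pow(25802, Rational(1, 2)))) ≈ 3.3034e-5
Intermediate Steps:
Function('r')(w, c) = Mul(2, c, w) (Function('r')(w, c) = Mul(c, Mul(2, w)) = Mul(2, c, w))
Function('j')(I) = 1
Function('O')(D) = Pow(Add(1, Mul(D, Pow(Add(684, Mul(-1, D)), -1))), Rational(1, 2)) (Function('O')(D) = Pow(Add(1, Mul(D, Pow(Add(Mul(2, -18, -19), Mul(-1, D)), -1))), Rational(1, 2)) = Pow(Add(1, Mul(D, Pow(Add(684, Mul(-1, D)), -1))), Rational(1, 2)))
Pow(Add(Function('O')(a), 30271), -1) = Pow(Add(Mul(6, Pow(19, Rational(1, 2)), Pow(Mul(-1, Pow(Add(-684, -674), -1)), Rational(1, 2))), 30271), -1) = Pow(Add(Mul(6, Pow(19, Rational(1, 2)), Pow(Mul(-1, Pow(-1358, -1)), Rational(1, 2))), 30271), -1) = Pow(Add(Mul(6, Pow(19, Rational(1, 2)), Pow(Mul(-1, Rational(-1, 1358)), Rational(1, 2))), 30271), -1) = Pow(Add(Mul(6, Pow(19, Rational(1, 2)), Pow(Rational(1, 1358), Rational(1, 2))), 30271), -1) = Pow(Add(Mul(6, Pow(19, Rational(1, 2)), Mul(Rational(1, 1358), Pow(1358, Rational(1, 2)))), 30271), -1) = Pow(Add(Mul(Rational(3, 679), Pow(25802, Rational(1, 2))), 30271), -1) = Pow(Add(30271, Mul(Rational(3, 679), Pow(25802, Rational(1, 2)))), -1)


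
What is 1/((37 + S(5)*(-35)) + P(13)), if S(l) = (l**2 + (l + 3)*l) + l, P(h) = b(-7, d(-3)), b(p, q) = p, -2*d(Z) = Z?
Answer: -1/2420 ≈ -0.00041322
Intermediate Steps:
d(Z) = -Z/2
P(h) = -7
S(l) = l + l**2 + l*(3 + l) (S(l) = (l**2 + (3 + l)*l) + l = (l**2 + l*(3 + l)) + l = l + l**2 + l*(3 + l))
1/((37 + S(5)*(-35)) + P(13)) = 1/((37 + (2*5*(2 + 5))*(-35)) - 7) = 1/((37 + (2*5*7)*(-35)) - 7) = 1/((37 + 70*(-35)) - 7) = 1/((37 - 2450) - 7) = 1/(-2413 - 7) = 1/(-2420) = -1/2420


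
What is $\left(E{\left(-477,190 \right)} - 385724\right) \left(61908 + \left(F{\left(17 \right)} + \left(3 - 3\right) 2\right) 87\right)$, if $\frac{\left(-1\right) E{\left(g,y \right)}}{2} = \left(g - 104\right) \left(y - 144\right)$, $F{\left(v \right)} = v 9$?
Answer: $-24993167568$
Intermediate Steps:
$F{\left(v \right)} = 9 v$
$E{\left(g,y \right)} = - 2 \left(-144 + y\right) \left(-104 + g\right)$ ($E{\left(g,y \right)} = - 2 \left(g - 104\right) \left(y - 144\right) = - 2 \left(-104 + g\right) \left(y - 144\right) = - 2 \left(-104 + g\right) \left(-144 + y\right) = - 2 \left(-144 + y\right) \left(-104 + g\right)$)
$\left(E{\left(-477,190 \right)} - 385724\right) \left(61908 + \left(F{\left(17 \right)} + \left(3 - 3\right) 2\right) 87\right) = \left(\left(-29952 + 208 \cdot 190 + 288 \left(-477\right) - \left(-954\right) 190\right) - 385724\right) \left(61908 + \left(9 \cdot 17 + \left(3 - 3\right) 2\right) 87\right) = \left(\left(-29952 + 39520 - 137376 + 181260\right) - 385724\right) \left(61908 + \left(153 + 0 \cdot 2\right) 87\right) = \left(53452 - 385724\right) \left(61908 + \left(153 + 0\right) 87\right) = - 332272 \left(61908 + 153 \cdot 87\right) = - 332272 \left(61908 + 13311\right) = \left(-332272\right) 75219 = -24993167568$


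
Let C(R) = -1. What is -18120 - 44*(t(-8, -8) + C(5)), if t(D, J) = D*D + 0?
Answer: -20892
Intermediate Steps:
t(D, J) = D² (t(D, J) = D² + 0 = D²)
-18120 - 44*(t(-8, -8) + C(5)) = -18120 - 44*((-8)² - 1) = -18120 - 44*(64 - 1) = -18120 - 44*63 = -18120 - 2772 = -20892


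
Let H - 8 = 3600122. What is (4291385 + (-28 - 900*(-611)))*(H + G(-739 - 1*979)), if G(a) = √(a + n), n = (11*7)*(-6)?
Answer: 17429154563410 + 9682514*I*√545 ≈ 1.7429e+13 + 2.2604e+8*I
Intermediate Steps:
H = 3600130 (H = 8 + 3600122 = 3600130)
n = -462 (n = 77*(-6) = -462)
G(a) = √(-462 + a) (G(a) = √(a - 462) = √(-462 + a))
(4291385 + (-28 - 900*(-611)))*(H + G(-739 - 1*979)) = (4291385 + (-28 - 900*(-611)))*(3600130 + √(-462 + (-739 - 1*979))) = (4291385 + (-28 + 549900))*(3600130 + √(-462 + (-739 - 979))) = (4291385 + 549872)*(3600130 + √(-462 - 1718)) = 4841257*(3600130 + √(-2180)) = 4841257*(3600130 + 2*I*√545) = 17429154563410 + 9682514*I*√545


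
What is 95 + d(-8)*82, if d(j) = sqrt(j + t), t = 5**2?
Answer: 95 + 82*sqrt(17) ≈ 433.09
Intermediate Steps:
t = 25
d(j) = sqrt(25 + j) (d(j) = sqrt(j + 25) = sqrt(25 + j))
95 + d(-8)*82 = 95 + sqrt(25 - 8)*82 = 95 + sqrt(17)*82 = 95 + 82*sqrt(17)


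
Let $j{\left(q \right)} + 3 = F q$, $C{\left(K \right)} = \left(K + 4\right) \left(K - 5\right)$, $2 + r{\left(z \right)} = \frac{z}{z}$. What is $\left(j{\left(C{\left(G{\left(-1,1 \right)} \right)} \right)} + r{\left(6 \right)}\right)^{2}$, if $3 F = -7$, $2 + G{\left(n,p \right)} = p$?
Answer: $1444$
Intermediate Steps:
$G{\left(n,p \right)} = -2 + p$
$r{\left(z \right)} = -1$ ($r{\left(z \right)} = -2 + \frac{z}{z} = -2 + 1 = -1$)
$F = - \frac{7}{3}$ ($F = \frac{1}{3} \left(-7\right) = - \frac{7}{3} \approx -2.3333$)
$C{\left(K \right)} = \left(-5 + K\right) \left(4 + K\right)$ ($C{\left(K \right)} = \left(4 + K\right) \left(-5 + K\right) = \left(-5 + K\right) \left(4 + K\right)$)
$j{\left(q \right)} = -3 - \frac{7 q}{3}$
$\left(j{\left(C{\left(G{\left(-1,1 \right)} \right)} \right)} + r{\left(6 \right)}\right)^{2} = \left(\left(-3 - \frac{7 \left(-20 + \left(-2 + 1\right)^{2} - \left(-2 + 1\right)\right)}{3}\right) - 1\right)^{2} = \left(\left(-3 - \frac{7 \left(-20 + \left(-1\right)^{2} - -1\right)}{3}\right) - 1\right)^{2} = \left(\left(-3 - \frac{7 \left(-20 + 1 + 1\right)}{3}\right) - 1\right)^{2} = \left(\left(-3 - -42\right) - 1\right)^{2} = \left(\left(-3 + 42\right) - 1\right)^{2} = \left(39 - 1\right)^{2} = 38^{2} = 1444$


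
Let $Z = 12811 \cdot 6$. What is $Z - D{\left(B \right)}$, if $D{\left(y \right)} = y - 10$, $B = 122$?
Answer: $76754$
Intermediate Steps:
$D{\left(y \right)} = -10 + y$ ($D{\left(y \right)} = y - 10 = -10 + y$)
$Z = 76866$
$Z - D{\left(B \right)} = 76866 - \left(-10 + 122\right) = 76866 - 112 = 76754$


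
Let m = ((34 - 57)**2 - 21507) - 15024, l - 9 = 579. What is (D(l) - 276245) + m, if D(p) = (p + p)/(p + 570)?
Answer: -60263475/193 ≈ -3.1225e+5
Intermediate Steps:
l = 588 (l = 9 + 579 = 588)
D(p) = 2*p/(570 + p) (D(p) = (2*p)/(570 + p) = 2*p/(570 + p))
m = -36002 (m = ((-23)**2 - 21507) - 15024 = (529 - 21507) - 15024 = -20978 - 15024 = -36002)
(D(l) - 276245) + m = (2*588/(570 + 588) - 276245) - 36002 = (2*588/1158 - 276245) - 36002 = (2*588*(1/1158) - 276245) - 36002 = (196/193 - 276245) - 36002 = -53315089/193 - 36002 = -60263475/193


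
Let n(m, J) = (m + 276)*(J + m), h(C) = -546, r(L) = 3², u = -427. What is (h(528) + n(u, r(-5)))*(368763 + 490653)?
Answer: 53775377952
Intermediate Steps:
r(L) = 9
n(m, J) = (276 + m)*(J + m)
(h(528) + n(u, r(-5)))*(368763 + 490653) = (-546 + ((-427)² + 276*9 + 276*(-427) + 9*(-427)))*(368763 + 490653) = (-546 + (182329 + 2484 - 117852 - 3843))*859416 = (-546 + 63118)*859416 = 62572*859416 = 53775377952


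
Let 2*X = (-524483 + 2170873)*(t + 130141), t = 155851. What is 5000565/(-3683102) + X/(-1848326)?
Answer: -433555788269818535/3403786593626 ≈ -1.2737e+5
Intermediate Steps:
X = 235427184440 (X = ((-524483 + 2170873)*(155851 + 130141))/2 = (1646390*285992)/2 = (½)*470854368880 = 235427184440)
5000565/(-3683102) + X/(-1848326) = 5000565/(-3683102) + 235427184440/(-1848326) = 5000565*(-1/3683102) + 235427184440*(-1/1848326) = -5000565/3683102 - 117713592220/924163 = -433555788269818535/3403786593626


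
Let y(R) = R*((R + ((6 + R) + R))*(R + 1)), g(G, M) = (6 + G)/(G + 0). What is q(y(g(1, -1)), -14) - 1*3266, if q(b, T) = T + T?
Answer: -3294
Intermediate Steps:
g(G, M) = (6 + G)/G
y(R) = R*(1 + R)*(6 + 3*R) (y(R) = R*((R + (6 + 2*R))*(1 + R)) = R*((6 + 3*R)*(1 + R)) = R*((1 + R)*(6 + 3*R)) = R*(1 + R)*(6 + 3*R))
q(b, T) = 2*T
q(y(g(1, -1)), -14) - 1*3266 = 2*(-14) - 1*3266 = -28 - 3266 = -3294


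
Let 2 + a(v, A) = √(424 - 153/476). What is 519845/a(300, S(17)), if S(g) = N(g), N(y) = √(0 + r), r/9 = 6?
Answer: 29111320/11751 + 1039690*√83041/11751 ≈ 27974.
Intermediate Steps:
r = 54 (r = 9*6 = 54)
N(y) = 3*√6 (N(y) = √(0 + 54) = √54 = 3*√6)
S(g) = 3*√6
a(v, A) = -2 + √83041/14 (a(v, A) = -2 + √(424 - 153/476) = -2 + √(424 - 153*1/476) = -2 + √(424 - 9/28) = -2 + √(11863/28) = -2 + √83041/14)
519845/a(300, S(17)) = 519845/(-2 + √83041/14)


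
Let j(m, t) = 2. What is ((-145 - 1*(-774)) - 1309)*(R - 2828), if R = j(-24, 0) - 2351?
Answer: 3520360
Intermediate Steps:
R = -2349 (R = 2 - 2351 = -2349)
((-145 - 1*(-774)) - 1309)*(R - 2828) = ((-145 - 1*(-774)) - 1309)*(-2349 - 2828) = ((-145 + 774) - 1309)*(-5177) = (629 - 1309)*(-5177) = -680*(-5177) = 3520360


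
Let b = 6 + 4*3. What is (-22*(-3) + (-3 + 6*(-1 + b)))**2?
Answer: 27225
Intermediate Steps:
b = 18 (b = 6 + 12 = 18)
(-22*(-3) + (-3 + 6*(-1 + b)))**2 = (-22*(-3) + (-3 + 6*(-1 + 18)))**2 = (66 + (-3 + 6*17))**2 = (66 + (-3 + 102))**2 = (66 + 99)**2 = 165**2 = 27225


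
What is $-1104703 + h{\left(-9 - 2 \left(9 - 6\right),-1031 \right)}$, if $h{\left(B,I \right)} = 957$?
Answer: $-1103746$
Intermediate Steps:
$-1104703 + h{\left(-9 - 2 \left(9 - 6\right),-1031 \right)} = -1104703 + 957 = -1103746$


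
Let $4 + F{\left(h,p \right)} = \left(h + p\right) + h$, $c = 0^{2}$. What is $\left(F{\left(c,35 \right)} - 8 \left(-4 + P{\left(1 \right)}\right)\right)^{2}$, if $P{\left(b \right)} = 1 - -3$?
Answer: $961$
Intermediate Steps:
$c = 0$
$P{\left(b \right)} = 4$ ($P{\left(b \right)} = 1 + 3 = 4$)
$F{\left(h,p \right)} = -4 + p + 2 h$ ($F{\left(h,p \right)} = -4 + \left(\left(h + p\right) + h\right) = -4 + \left(p + 2 h\right) = -4 + p + 2 h$)
$\left(F{\left(c,35 \right)} - 8 \left(-4 + P{\left(1 \right)}\right)\right)^{2} = \left(\left(-4 + 35 + 2 \cdot 0\right) - 8 \left(-4 + 4\right)\right)^{2} = \left(\left(-4 + 35 + 0\right) - 0\right)^{2} = \left(31 + 0\right)^{2} = 31^{2} = 961$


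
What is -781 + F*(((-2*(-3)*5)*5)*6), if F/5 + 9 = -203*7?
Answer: -6435781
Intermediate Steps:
F = -7150 (F = -45 + 5*(-203*7) = -45 + 5*(-1421) = -45 - 7105 = -7150)
-781 + F*(((-2*(-3)*5)*5)*6) = -781 - 7150*(-2*(-3)*5)*5*6 = -781 - 7150*(6*5)*5*6 = -781 - 7150*30*5*6 = -781 - 1072500*6 = -781 - 7150*900 = -781 - 6435000 = -6435781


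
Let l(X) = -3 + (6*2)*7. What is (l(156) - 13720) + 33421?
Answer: 19782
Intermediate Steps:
l(X) = 81 (l(X) = -3 + 12*7 = -3 + 84 = 81)
(l(156) - 13720) + 33421 = (81 - 13720) + 33421 = -13639 + 33421 = 19782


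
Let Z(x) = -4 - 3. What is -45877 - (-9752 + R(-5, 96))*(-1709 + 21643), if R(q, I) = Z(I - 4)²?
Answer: 193373725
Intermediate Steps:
Z(x) = -7
R(q, I) = 49 (R(q, I) = (-7)² = 49)
-45877 - (-9752 + R(-5, 96))*(-1709 + 21643) = -45877 - (-9752 + 49)*(-1709 + 21643) = -45877 - (-9703)*19934 = -45877 - 1*(-193419602) = -45877 + 193419602 = 193373725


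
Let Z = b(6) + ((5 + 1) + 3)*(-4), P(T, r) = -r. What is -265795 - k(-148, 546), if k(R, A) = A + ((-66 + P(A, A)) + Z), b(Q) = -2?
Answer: -265691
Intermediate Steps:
Z = -38 (Z = -2 + ((5 + 1) + 3)*(-4) = -2 + (6 + 3)*(-4) = -2 + 9*(-4) = -2 - 36 = -38)
k(R, A) = -104 (k(R, A) = A + ((-66 - A) - 38) = A + (-104 - A) = -104)
-265795 - k(-148, 546) = -265795 - 1*(-104) = -265795 + 104 = -265691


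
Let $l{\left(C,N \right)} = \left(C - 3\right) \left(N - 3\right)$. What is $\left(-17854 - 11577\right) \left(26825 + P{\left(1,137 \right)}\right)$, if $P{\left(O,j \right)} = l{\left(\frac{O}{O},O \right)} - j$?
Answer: $-785572252$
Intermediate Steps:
$l{\left(C,N \right)} = \left(-3 + C\right) \left(-3 + N\right)$
$P{\left(O,j \right)} = 6 - j - 2 O$ ($P{\left(O,j \right)} = \left(9 - 3 \frac{O}{O} - 3 O + \frac{O}{O} O\right) - j = \left(9 - 3 - 3 O + 1 O\right) - j = \left(9 - 3 - 3 O + O\right) - j = \left(6 - 2 O\right) - j = 6 - j - 2 O$)
$\left(-17854 - 11577\right) \left(26825 + P{\left(1,137 \right)}\right) = \left(-17854 - 11577\right) \left(26825 - 133\right) = - 29431 \left(26825 - 133\right) = \left(-29431\right) 26692 = -785572252$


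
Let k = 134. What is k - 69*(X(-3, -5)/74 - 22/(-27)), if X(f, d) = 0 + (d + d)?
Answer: 29005/333 ≈ 87.102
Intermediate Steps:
X(f, d) = 2*d (X(f, d) = 0 + 2*d = 2*d)
k - 69*(X(-3, -5)/74 - 22/(-27)) = 134 - 69*((2*(-5))/74 - 22/(-27)) = 134 - 69*(-10*1/74 - 22*(-1/27)) = 134 - 69*(-5/37 + 22/27) = 134 - 69*679/999 = 134 - 15617/333 = 29005/333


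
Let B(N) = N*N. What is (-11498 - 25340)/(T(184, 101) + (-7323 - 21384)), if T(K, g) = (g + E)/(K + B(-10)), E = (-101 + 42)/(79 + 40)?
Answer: 311244262/242542453 ≈ 1.2833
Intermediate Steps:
B(N) = N**2
E = -59/119 ≈ -0.49580
T(K, g) = (-59/119 + g)/(100 + K) (T(K, g) = (g - 59/119)/(K + (-10)**2) = (-59/119 + g)/(K + 100) = (-59/119 + g)/(100 + K))
(-11498 - 25340)/(T(184, 101) + (-7323 - 21384)) = (-11498 - 25340)/((-59/119 + 101)/(100 + 184) + (-7323 - 21384)) = -36838/((11960/119)/284 - 28707) = -36838/((1/284)*(11960/119) - 28707) = -36838/(2990/8449 - 28707) = -36838/(-242542453/8449) = -36838*(-8449/242542453) = 311244262/242542453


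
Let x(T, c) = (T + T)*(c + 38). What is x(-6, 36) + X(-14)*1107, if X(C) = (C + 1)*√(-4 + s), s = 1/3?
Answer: -888 - 4797*I*√33 ≈ -888.0 - 27557.0*I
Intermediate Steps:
s = ⅓ ≈ 0.33333
X(C) = I*√33*(1 + C)/3 (X(C) = (C + 1)*√(-4 + ⅓) = (1 + C)*√(-11/3) = (1 + C)*(I*√33/3) = I*√33*(1 + C)/3)
x(T, c) = 2*T*(38 + c) (x(T, c) = (2*T)*(38 + c) = 2*T*(38 + c))
x(-6, 36) + X(-14)*1107 = 2*(-6)*(38 + 36) + (I*√33*(1 - 14)/3)*1107 = 2*(-6)*74 + ((⅓)*I*√33*(-13))*1107 = -888 - 13*I*√33/3*1107 = -888 - 4797*I*√33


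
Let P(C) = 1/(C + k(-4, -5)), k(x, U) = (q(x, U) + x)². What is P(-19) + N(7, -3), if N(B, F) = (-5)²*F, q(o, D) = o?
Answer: -3374/45 ≈ -74.978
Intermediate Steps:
k(x, U) = 4*x² (k(x, U) = (x + x)² = (2*x)² = 4*x²)
N(B, F) = 25*F
P(C) = 1/(64 + C) (P(C) = 1/(C + 4*(-4)²) = 1/(C + 4*16) = 1/(C + 64) = 1/(64 + C))
P(-19) + N(7, -3) = 1/(64 - 19) + 25*(-3) = 1/45 - 75 = -3374/45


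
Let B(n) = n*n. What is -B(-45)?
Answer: -2025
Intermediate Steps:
B(n) = n²
-B(-45) = -1*(-45)² = -1*2025 = -2025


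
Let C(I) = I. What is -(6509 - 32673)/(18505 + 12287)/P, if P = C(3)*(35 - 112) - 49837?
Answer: -6541/385423464 ≈ -1.6971e-5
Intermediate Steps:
P = -50068 (P = 3*(35 - 112) - 49837 = 3*(-77) - 49837 = -231 - 49837 = -50068)
-(6509 - 32673)/(18505 + 12287)/P = -(6509 - 32673)/(18505 + 12287)/(-50068) = -(-26164/30792)*(-1)/50068 = -(-26164*1/30792)*(-1)/50068 = -(-6541)*(-1)/(7698*50068) = -1*6541/385423464 = -6541/385423464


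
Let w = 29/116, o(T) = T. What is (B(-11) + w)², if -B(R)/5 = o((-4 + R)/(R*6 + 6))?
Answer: 1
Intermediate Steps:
w = ¼ (w = 29*(1/116) = ¼ ≈ 0.25000)
B(R) = -5*(-4 + R)/(6 + 6*R) (B(R) = -5*(-4 + R)/(R*6 + 6) = -5*(-4 + R)/(6*R + 6) = -5*(-4 + R)/(6 + 6*R))
(B(-11) + w)² = (5*(4 - 1*(-11))/(6*(1 - 11)) + ¼)² = ((⅚)*(4 + 11)/(-10) + ¼)² = ((⅚)*(-⅒)*15 + ¼)² = (-5/4 + ¼)² = (-1)² = 1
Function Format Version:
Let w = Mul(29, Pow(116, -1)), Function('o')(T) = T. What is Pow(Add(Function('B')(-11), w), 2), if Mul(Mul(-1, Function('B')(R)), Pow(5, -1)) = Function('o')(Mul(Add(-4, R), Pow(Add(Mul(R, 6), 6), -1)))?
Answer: 1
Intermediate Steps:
w = Rational(1, 4) (w = Mul(29, Rational(1, 116)) = Rational(1, 4) ≈ 0.25000)
Function('B')(R) = Mul(-5, Pow(Add(6, Mul(6, R)), -1), Add(-4, R)) (Function('B')(R) = Mul(-5, Mul(Add(-4, R), Pow(Add(Mul(R, 6), 6), -1))) = Mul(-5, Mul(Add(-4, R), Pow(Add(Mul(6, R), 6), -1))) = Mul(-5, Mul(Add(-4, R), Pow(Add(6, Mul(6, R)), -1))) = Mul(-5, Mul(Pow(Add(6, Mul(6, R)), -1), Add(-4, R))) = Mul(-5, Pow(Add(6, Mul(6, R)), -1), Add(-4, R)))
Pow(Add(Function('B')(-11), w), 2) = Pow(Add(Mul(Rational(5, 6), Pow(Add(1, -11), -1), Add(4, Mul(-1, -11))), Rational(1, 4)), 2) = Pow(Add(Mul(Rational(5, 6), Pow(-10, -1), Add(4, 11)), Rational(1, 4)), 2) = Pow(Add(Mul(Rational(5, 6), Rational(-1, 10), 15), Rational(1, 4)), 2) = Pow(Add(Rational(-5, 4), Rational(1, 4)), 2) = Pow(-1, 2) = 1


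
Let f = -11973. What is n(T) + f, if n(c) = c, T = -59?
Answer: -12032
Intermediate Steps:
n(T) + f = -59 - 11973 = -12032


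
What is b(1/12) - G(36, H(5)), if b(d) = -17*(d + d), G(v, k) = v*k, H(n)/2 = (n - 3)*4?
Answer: -3473/6 ≈ -578.83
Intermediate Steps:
H(n) = -24 + 8*n (H(n) = 2*((n - 3)*4) = 2*((-3 + n)*4) = 2*(-12 + 4*n) = -24 + 8*n)
G(v, k) = k*v
b(d) = -34*d
b(1/12) - G(36, H(5)) = -34/12 - (-24 + 8*5)*36 = -34*1/12 - (-24 + 40)*36 = -17/6 - 16*36 = -17/6 - 1*576 = -17/6 - 576 = -3473/6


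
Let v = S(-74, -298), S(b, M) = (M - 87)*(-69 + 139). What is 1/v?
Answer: -1/26950 ≈ -3.7106e-5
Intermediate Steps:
S(b, M) = -6090 + 70*M (S(b, M) = (-87 + M)*70 = -6090 + 70*M)
v = -26950 (v = -6090 + 70*(-298) = -6090 - 20860 = -26950)
1/v = 1/(-26950) = -1/26950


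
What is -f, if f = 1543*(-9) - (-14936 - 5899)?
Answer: -6948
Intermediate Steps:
f = 6948 (f = -13887 - 1*(-20835) = -13887 + 20835 = 6948)
-f = -1*6948 = -6948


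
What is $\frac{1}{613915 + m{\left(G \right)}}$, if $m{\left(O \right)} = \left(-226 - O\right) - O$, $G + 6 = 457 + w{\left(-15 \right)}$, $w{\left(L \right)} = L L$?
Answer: $\frac{1}{612337} \approx 1.6331 \cdot 10^{-6}$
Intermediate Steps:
$w{\left(L \right)} = L^{2}$
$G = 676$ ($G = -6 + \left(457 + \left(-15\right)^{2}\right) = -6 + \left(457 + 225\right) = -6 + 682 = 676$)
$m{\left(O \right)} = -226 - 2 O$
$\frac{1}{613915 + m{\left(G \right)}} = \frac{1}{613915 - 1578} = \frac{1}{612337}$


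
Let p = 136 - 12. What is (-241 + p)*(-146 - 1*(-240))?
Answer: -10998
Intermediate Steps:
p = 124
(-241 + p)*(-146 - 1*(-240)) = (-241 + 124)*(-146 - 1*(-240)) = -117*(-146 + 240) = -117*94 = -10998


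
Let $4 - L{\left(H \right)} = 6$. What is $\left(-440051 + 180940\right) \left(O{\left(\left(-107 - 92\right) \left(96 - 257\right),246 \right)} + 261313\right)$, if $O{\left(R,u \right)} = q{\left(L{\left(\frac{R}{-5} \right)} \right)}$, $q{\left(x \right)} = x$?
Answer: $-67708554521$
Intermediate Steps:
$L{\left(H \right)} = -2$ ($L{\left(H \right)} = 4 - 6 = -2$)
$O{\left(R,u \right)} = -2$
$\left(-440051 + 180940\right) \left(O{\left(\left(-107 - 92\right) \left(96 - 257\right),246 \right)} + 261313\right) = \left(-440051 + 180940\right) \left(-2 + 261313\right) = \left(-259111\right) 261311 = -67708554521$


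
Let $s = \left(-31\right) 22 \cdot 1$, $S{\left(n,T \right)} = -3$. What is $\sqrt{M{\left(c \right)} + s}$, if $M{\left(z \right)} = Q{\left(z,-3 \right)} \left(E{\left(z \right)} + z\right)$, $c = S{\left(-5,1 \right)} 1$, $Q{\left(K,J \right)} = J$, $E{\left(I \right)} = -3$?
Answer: $2 i \sqrt{166} \approx 25.768 i$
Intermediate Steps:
$s = -682$ ($s = \left(-682\right) 1 = -682$)
$c = -3$ ($c = \left(-3\right) 1 = -3$)
$M{\left(z \right)} = 9 - 3 z$ ($M{\left(z \right)} = - 3 \left(-3 + z\right) = 9 - 3 z$)
$\sqrt{M{\left(c \right)} + s} = \sqrt{\left(9 - -9\right) - 682} = \sqrt{\left(9 + 9\right) - 682} = \sqrt{18 - 682} = \sqrt{-664} = 2 i \sqrt{166}$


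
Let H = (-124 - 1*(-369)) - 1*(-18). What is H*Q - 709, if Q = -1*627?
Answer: -165610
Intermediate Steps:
Q = -627
H = 263 (H = (-124 + 369) + 18 = 245 + 18 = 263)
H*Q - 709 = 263*(-627) - 709 = -164901 - 709 = -165610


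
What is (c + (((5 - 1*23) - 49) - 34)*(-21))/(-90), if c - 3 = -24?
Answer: -70/3 ≈ -23.333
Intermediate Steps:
c = -21 (c = 3 - 24 = -21)
(c + (((5 - 1*23) - 49) - 34)*(-21))/(-90) = (-21 + (((5 - 1*23) - 49) - 34)*(-21))/(-90) = (-21 + (((5 - 23) - 49) - 34)*(-21))*(-1/90) = (-21 + ((-18 - 49) - 34)*(-21))*(-1/90) = (-21 + (-67 - 34)*(-21))*(-1/90) = (-21 - 101*(-21))*(-1/90) = (-21 + 2121)*(-1/90) = 2100*(-1/90) = -70/3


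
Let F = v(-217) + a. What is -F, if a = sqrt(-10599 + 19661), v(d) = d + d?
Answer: 434 - sqrt(9062) ≈ 338.81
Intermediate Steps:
v(d) = 2*d
a = sqrt(9062) ≈ 95.195
F = -434 + sqrt(9062) (F = 2*(-217) + sqrt(9062) = -434 + sqrt(9062) ≈ -338.81)
-F = -(-434 + sqrt(9062)) = 434 - sqrt(9062)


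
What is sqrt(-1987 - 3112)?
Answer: I*sqrt(5099) ≈ 71.407*I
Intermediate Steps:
sqrt(-1987 - 3112) = sqrt(-5099) = I*sqrt(5099)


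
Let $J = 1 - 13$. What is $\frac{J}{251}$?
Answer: $- \frac{12}{251} \approx -0.047809$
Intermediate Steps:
$J = -12$ ($J = 1 - 13 = -12$)
$\frac{J}{251} = - \frac{12}{251}$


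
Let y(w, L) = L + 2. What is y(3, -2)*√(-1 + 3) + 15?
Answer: 15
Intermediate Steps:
y(w, L) = 2 + L
y(3, -2)*√(-1 + 3) + 15 = (2 - 2)*√(-1 + 3) + 15 = 0*√2 + 15 = 0 + 15 = 15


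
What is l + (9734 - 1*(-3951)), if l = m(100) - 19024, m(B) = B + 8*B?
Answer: -4439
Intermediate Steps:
m(B) = 9*B
l = -18124 (l = 9*100 - 19024 = 900 - 19024 = -18124)
l + (9734 - 1*(-3951)) = -18124 + (9734 - 1*(-3951)) = -18124 + (9734 + 3951) = -18124 + 13685 = -4439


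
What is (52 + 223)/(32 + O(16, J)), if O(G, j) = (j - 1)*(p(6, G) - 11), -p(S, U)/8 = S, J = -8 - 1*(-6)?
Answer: 25/19 ≈ 1.3158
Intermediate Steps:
J = -2 (J = -8 + 6 = -2)
p(S, U) = -8*S
O(G, j) = 59 - 59*j (O(G, j) = (j - 1)*(-8*6 - 11) = (-1 + j)*(-48 - 11) = (-1 + j)*(-59) = 59 - 59*j)
(52 + 223)/(32 + O(16, J)) = (52 + 223)/(32 + (59 - 59*(-2))) = 275/(32 + (59 + 118)) = 275/(32 + 177) = 275/209 = 275*(1/209) = 25/19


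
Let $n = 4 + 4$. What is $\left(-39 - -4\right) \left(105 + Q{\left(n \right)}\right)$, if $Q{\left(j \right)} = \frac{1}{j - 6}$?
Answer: $- \frac{7385}{2} \approx -3692.5$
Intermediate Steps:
$n = 8$
$Q{\left(j \right)} = \frac{1}{-6 + j}$
$\left(-39 - -4\right) \left(105 + Q{\left(n \right)}\right) = \left(-39 - -4\right) \left(105 + \frac{1}{-6 + 8}\right) = \left(-39 + 4\right) \left(105 + \frac{1}{2}\right) = - 35 \left(105 + \frac{1}{2}\right) = \left(-35\right) \frac{211}{2} = - \frac{7385}{2}$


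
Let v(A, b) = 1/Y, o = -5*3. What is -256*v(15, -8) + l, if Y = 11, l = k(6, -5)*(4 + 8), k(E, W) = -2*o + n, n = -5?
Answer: 3044/11 ≈ 276.73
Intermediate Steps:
o = -15
k(E, W) = 25 (k(E, W) = -2*(-15) - 5 = 30 - 5 = 25)
l = 300 (l = 25*(4 + 8) = 25*12 = 300)
v(A, b) = 1/11
-256*v(15, -8) + l = -256*1/11 + 300 = -256/11 + 300 = 3044/11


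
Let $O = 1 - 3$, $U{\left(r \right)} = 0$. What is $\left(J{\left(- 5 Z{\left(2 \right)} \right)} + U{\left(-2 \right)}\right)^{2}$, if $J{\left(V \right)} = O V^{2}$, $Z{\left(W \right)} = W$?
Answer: $40000$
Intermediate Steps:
$O = -2$ ($O = 1 - 3 = -2$)
$J{\left(V \right)} = - 2 V^{2}$
$\left(J{\left(- 5 Z{\left(2 \right)} \right)} + U{\left(-2 \right)}\right)^{2} = \left(- 2 \left(\left(-5\right) 2\right)^{2} + 0\right)^{2} = \left(- 2 \left(-10\right)^{2} + 0\right)^{2} = \left(\left(-2\right) 100 + 0\right)^{2} = \left(-200 + 0\right)^{2} = \left(-200\right)^{2} = 40000$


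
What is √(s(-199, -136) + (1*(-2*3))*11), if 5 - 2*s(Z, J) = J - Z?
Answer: I*√95 ≈ 9.7468*I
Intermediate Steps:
s(Z, J) = 5/2 + Z/2 - J/2 (s(Z, J) = 5/2 - (J - Z)/2 = 5/2 + (Z/2 - J/2) = 5/2 + Z/2 - J/2)
√(s(-199, -136) + (1*(-2*3))*11) = √((5/2 + (½)*(-199) - ½*(-136)) + (1*(-2*3))*11) = √((5/2 - 199/2 + 68) + (1*(-6))*11) = √(-29 - 6*11) = √(-29 - 66) = √(-95) = I*√95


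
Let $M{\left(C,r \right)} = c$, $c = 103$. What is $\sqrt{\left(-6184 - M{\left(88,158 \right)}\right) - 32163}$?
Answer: $5 i \sqrt{1538} \approx 196.09 i$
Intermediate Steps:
$M{\left(C,r \right)} = 103$
$\sqrt{\left(-6184 - M{\left(88,158 \right)}\right) - 32163} = \sqrt{\left(-6184 - 103\right) - 32163} = \sqrt{-6287 - 32163} = \sqrt{-38450} = 5 i \sqrt{1538}$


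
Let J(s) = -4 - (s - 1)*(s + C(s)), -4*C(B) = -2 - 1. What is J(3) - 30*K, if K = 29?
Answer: -1763/2 ≈ -881.50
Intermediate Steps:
C(B) = ¾ (C(B) = -(-2 - 1)/4 = -¼*(-3) = ¾)
J(s) = -4 - (-1 + s)*(¾ + s) (J(s) = -4 - (s - 1)*(s + ¾) = -4 - (-1 + s)*(¾ + s))
J(3) - 30*K = (-13/4 - 1*3² + (¼)*3) - 30*29 = (-13/4 - 1*9 + ¾) - 870 = (-13/4 - 9 + ¾) - 870 = -23/2 - 870 = -1763/2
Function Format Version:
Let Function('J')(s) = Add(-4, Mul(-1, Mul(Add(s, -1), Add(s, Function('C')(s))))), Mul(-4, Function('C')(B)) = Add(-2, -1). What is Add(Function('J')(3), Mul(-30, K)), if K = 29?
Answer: Rational(-1763, 2) ≈ -881.50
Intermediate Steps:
Function('C')(B) = Rational(3, 4) (Function('C')(B) = Mul(Rational(-1, 4), Add(-2, -1)) = Mul(Rational(-1, 4), -3) = Rational(3, 4))
Function('J')(s) = Add(-4, Mul(-1, Add(-1, s), Add(Rational(3, 4), s))) (Function('J')(s) = Add(-4, Mul(-1, Mul(Add(s, -1), Add(s, Rational(3, 4))))) = Add(-4, Mul(-1, Mul(Add(-1, s), Add(Rational(3, 4), s)))) = Add(-4, Mul(-1, Add(-1, s), Add(Rational(3, 4), s))))
Add(Function('J')(3), Mul(-30, K)) = Add(Add(Rational(-13, 4), Mul(-1, Pow(3, 2)), Mul(Rational(1, 4), 3)), Mul(-30, 29)) = Add(Add(Rational(-13, 4), Mul(-1, 9), Rational(3, 4)), -870) = Add(Add(Rational(-13, 4), -9, Rational(3, 4)), -870) = Add(Rational(-23, 2), -870) = Rational(-1763, 2)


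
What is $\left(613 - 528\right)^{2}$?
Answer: $7225$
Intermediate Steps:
$\left(613 - 528\right)^{2} = 85^{2} = 7225$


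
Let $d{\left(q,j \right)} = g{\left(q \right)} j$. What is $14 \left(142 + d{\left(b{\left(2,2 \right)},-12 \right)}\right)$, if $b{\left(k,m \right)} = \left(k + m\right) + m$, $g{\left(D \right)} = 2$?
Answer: $1652$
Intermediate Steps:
$b{\left(k,m \right)} = k + 2 m$
$d{\left(q,j \right)} = 2 j$
$14 \left(142 + d{\left(b{\left(2,2 \right)},-12 \right)}\right) = 14 \left(142 + 2 \left(-12\right)\right) = 14 \left(142 - 24\right) = 14 \cdot 118 = 1652$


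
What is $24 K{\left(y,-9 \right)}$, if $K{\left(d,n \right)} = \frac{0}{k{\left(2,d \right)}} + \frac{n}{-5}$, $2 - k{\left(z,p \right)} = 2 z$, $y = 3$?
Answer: $\frac{216}{5} \approx 43.2$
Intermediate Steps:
$k{\left(z,p \right)} = 2 - 2 z$
$K{\left(d,n \right)} = - \frac{n}{5}$ ($K{\left(d,n \right)} = \frac{0}{2 - 4} + \frac{n}{-5} = \frac{0}{2 - 4} + n \left(- \frac{1}{5}\right) = \frac{0}{-2} - \frac{n}{5} = 0 \left(- \frac{1}{2}\right) - \frac{n}{5} = 0 - \frac{n}{5} = - \frac{n}{5}$)
$24 K{\left(y,-9 \right)} = 24 \left(\left(- \frac{1}{5}\right) \left(-9\right)\right) = 24 \cdot \frac{9}{5} = \frac{216}{5}$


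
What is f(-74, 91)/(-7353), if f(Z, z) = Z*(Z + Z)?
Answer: -10952/7353 ≈ -1.4895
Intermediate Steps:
f(Z, z) = 2*Z**2 (f(Z, z) = Z*(2*Z) = 2*Z**2)
f(-74, 91)/(-7353) = (2*(-74)**2)/(-7353) = (2*5476)*(-1/7353) = 10952*(-1/7353) = -10952/7353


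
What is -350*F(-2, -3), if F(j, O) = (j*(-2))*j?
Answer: 2800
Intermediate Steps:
F(j, O) = -2*j² (F(j, O) = (-2*j)*j = -2*j²)
-350*F(-2, -3) = -(-700)*(-2)² = -(-700)*4 = -350*(-8) = 2800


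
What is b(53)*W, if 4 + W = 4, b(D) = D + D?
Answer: 0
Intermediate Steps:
b(D) = 2*D
W = 0 (W = -4 + 4 = 0)
b(53)*W = (2*53)*0 = 106*0 = 0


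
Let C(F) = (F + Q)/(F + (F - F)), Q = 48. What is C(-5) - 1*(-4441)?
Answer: 22162/5 ≈ 4432.4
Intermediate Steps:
C(F) = (48 + F)/F (C(F) = (F + 48)/(F + (F - F)) = (48 + F)/(F + 0) = (48 + F)/F)
C(-5) - 1*(-4441) = (48 - 5)/(-5) - 1*(-4441) = -⅕*43 + 4441 = -43/5 + 4441 = 22162/5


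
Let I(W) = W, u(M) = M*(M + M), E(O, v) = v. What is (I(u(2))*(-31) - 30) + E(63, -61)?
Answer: -339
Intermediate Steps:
u(M) = 2*M² (u(M) = M*(2*M) = 2*M²)
(I(u(2))*(-31) - 30) + E(63, -61) = ((2*2²)*(-31) - 30) - 61 = ((2*4)*(-31) - 30) - 61 = (8*(-31) - 30) - 61 = (-248 - 30) - 61 = -278 - 61 = -339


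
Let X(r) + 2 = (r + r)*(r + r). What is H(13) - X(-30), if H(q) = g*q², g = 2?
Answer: -3260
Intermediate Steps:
H(q) = 2*q²
X(r) = -2 + 4*r² (X(r) = -2 + (r + r)*(r + r) = -2 + (2*r)*(2*r) = -2 + 4*r²)
H(13) - X(-30) = 2*13² - (-2 + 4*(-30)²) = 2*169 - (-2 + 4*900) = 338 - (-2 + 3600) = 338 - 1*3598 = 338 - 3598 = -3260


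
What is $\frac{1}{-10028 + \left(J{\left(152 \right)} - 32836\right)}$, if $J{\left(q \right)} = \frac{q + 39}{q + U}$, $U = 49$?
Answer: $- \frac{201}{8615473} \approx -2.333 \cdot 10^{-5}$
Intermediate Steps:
$J{\left(q \right)} = \frac{39 + q}{49 + q}$ ($J{\left(q \right)} = \frac{q + 39}{q + 49} = \frac{39 + q}{49 + q}$)
$\frac{1}{-10028 + \left(J{\left(152 \right)} - 32836\right)} = \frac{1}{-10028 - \left(32836 - \frac{39 + 152}{49 + 152}\right)} = \frac{1}{-10028 - \left(32836 - \frac{1}{201} \cdot 191\right)} = \frac{1}{-10028 + \left(\frac{1}{201} \cdot 191 - 32836\right)} = \frac{1}{-10028 + \left(\frac{191}{201} - 32836\right)} = \frac{1}{-10028 - \frac{6599845}{201}} = \frac{1}{- \frac{8615473}{201}} = - \frac{201}{8615473}$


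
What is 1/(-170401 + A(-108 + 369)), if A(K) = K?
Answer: -1/170140 ≈ -5.8775e-6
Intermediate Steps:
1/(-170401 + A(-108 + 369)) = 1/(-170401 + (-108 + 369)) = 1/(-170401 + 261) = 1/(-170140) = -1/170140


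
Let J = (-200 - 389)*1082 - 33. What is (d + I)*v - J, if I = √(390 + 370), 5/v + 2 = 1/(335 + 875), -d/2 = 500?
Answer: 1547753689/2419 - 12100*√190/2419 ≈ 6.3976e+5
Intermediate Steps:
d = -1000 (d = -2*500 = -1000)
v = -6050/2419 (v = 5/(-2 + 1/(335 + 875)) = 5/(-2 + 1/1210) = 5/(-2419/1210) = 5*(-1210/2419) = -6050/2419 ≈ -2.5010)
I = 2*√190 (I = √760 = 2*√190 ≈ 27.568)
J = -637331 (J = -589*1082 - 33 = -637298 - 33 = -637331)
(d + I)*v - J = (-1000 + 2*√190)*(-6050/2419) - 1*(-637331) = (6050000/2419 - 12100*√190/2419) + 637331 = 1547753689/2419 - 12100*√190/2419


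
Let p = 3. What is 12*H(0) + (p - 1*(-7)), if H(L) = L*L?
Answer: 10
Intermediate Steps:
H(L) = L**2
12*H(0) + (p - 1*(-7)) = 12*0**2 + (3 - 1*(-7)) = 12*0 + (3 + 7) = 0 + 10 = 10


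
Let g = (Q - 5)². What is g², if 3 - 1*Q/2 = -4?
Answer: 6561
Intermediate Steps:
Q = 14 (Q = 6 - 2*(-4) = 6 + 8 = 14)
g = 81 (g = (14 - 5)² = 9² = 81)
g² = 81² = 6561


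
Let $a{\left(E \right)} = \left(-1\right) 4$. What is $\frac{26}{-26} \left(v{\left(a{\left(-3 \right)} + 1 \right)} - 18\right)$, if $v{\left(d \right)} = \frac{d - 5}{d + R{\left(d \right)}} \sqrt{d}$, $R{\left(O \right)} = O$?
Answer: $18 - \frac{4 i \sqrt{3}}{3} \approx 18.0 - 2.3094 i$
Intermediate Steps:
$a{\left(E \right)} = -4$
$v{\left(d \right)} = \frac{-5 + d}{2 \sqrt{d}}$ ($v{\left(d \right)} = \frac{d - 5}{d + d} \sqrt{d} = \frac{-5 + d}{2 d} \sqrt{d} = \frac{-5 + d}{2 \sqrt{d}}$)
$\frac{26}{-26} \left(v{\left(a{\left(-3 \right)} + 1 \right)} - 18\right) = \frac{26}{-26} \left(\frac{-5 + \left(-4 + 1\right)}{2 \sqrt{-4 + 1}} - 18\right) = 26 \left(- \frac{1}{26}\right) \left(\frac{-5 - 3}{2 i \sqrt{3}} - 18\right) = - (\frac{1}{2} \left(- \frac{i \sqrt{3}}{3}\right) \left(-8\right) - 18) = - (\frac{4 i \sqrt{3}}{3} - 18) = - (-18 + \frac{4 i \sqrt{3}}{3}) = 18 - \frac{4 i \sqrt{3}}{3}$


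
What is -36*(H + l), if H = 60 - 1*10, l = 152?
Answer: -7272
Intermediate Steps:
H = 50 (H = 60 - 10 = 50)
-36*(H + l) = -36*(50 + 152) = -36*202 = -7272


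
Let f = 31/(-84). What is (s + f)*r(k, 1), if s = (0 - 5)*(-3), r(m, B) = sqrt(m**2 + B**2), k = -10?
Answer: 1229*sqrt(101)/84 ≈ 147.04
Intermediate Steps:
r(m, B) = sqrt(B**2 + m**2)
s = 15 (s = -5*(-3) = 15)
f = -31/84 (f = 31*(-1/84) = -31/84 ≈ -0.36905)
(s + f)*r(k, 1) = (15 - 31/84)*sqrt(1**2 + (-10)**2) = 1229*sqrt(1 + 100)/84 = 1229*sqrt(101)/84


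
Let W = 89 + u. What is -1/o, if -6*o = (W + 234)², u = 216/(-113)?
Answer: 76614/1316456089 ≈ 5.8197e-5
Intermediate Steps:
u = -216/113 (u = 216*(-1/113) = -216/113 ≈ -1.9115)
W = 9841/113 (W = 89 - 216/113 = 9841/113 ≈ 87.089)
o = -1316456089/76614 (o = -(9841/113 + 234)²/6 = -(36283/113)²/6 = -⅙*1316456089/12769 = -1316456089/76614 ≈ -17183.)
-1/o = -1/(-1316456089/76614) = -1*(-76614/1316456089) = 76614/1316456089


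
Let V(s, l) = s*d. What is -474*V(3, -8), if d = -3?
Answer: 4266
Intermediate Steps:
V(s, l) = -3*s (V(s, l) = s*(-3) = -3*s)
-474*V(3, -8) = -(-1422)*3 = -474*(-9) = 4266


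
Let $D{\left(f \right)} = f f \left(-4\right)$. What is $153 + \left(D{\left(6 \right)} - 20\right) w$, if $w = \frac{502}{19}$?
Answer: $- \frac{79421}{19} \approx -4180.1$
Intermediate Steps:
$w = \frac{502}{19}$ ($w = 502 \cdot \frac{1}{19} = \frac{502}{19} \approx 26.421$)
$D{\left(f \right)} = - 4 f^{2}$ ($D{\left(f \right)} = f^{2} \left(-4\right) = - 4 f^{2}$)
$153 + \left(D{\left(6 \right)} - 20\right) w = 153 + \left(- 4 \cdot 6^{2} - 20\right) \frac{502}{19} = 153 + \left(\left(-4\right) 36 - 20\right) \frac{502}{19} = 153 + \left(-144 - 20\right) \frac{502}{19} = 153 - \frac{82328}{19} = - \frac{79421}{19}$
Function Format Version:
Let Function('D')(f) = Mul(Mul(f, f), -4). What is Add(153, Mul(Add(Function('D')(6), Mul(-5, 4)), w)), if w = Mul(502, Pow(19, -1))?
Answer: Rational(-79421, 19) ≈ -4180.1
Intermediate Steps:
w = Rational(502, 19) (w = Mul(502, Rational(1, 19)) = Rational(502, 19) ≈ 26.421)
Function('D')(f) = Mul(-4, Pow(f, 2)) (Function('D')(f) = Mul(Pow(f, 2), -4) = Mul(-4, Pow(f, 2)))
Add(153, Mul(Add(Function('D')(6), Mul(-5, 4)), w)) = Add(153, Mul(Add(Mul(-4, Pow(6, 2)), Mul(-5, 4)), Rational(502, 19))) = Add(153, Mul(Add(Mul(-4, 36), -20), Rational(502, 19))) = Add(153, Mul(Add(-144, -20), Rational(502, 19))) = Add(153, Mul(-164, Rational(502, 19))) = Add(153, Rational(-82328, 19)) = Rational(-79421, 19)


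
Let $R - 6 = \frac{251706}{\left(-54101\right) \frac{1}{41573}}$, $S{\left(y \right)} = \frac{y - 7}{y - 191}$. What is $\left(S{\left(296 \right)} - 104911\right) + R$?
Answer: $- \frac{1694646453826}{5680605} \approx -2.9832 \cdot 10^{5}$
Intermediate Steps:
$S{\left(y \right)} = \frac{-7 + y}{-191 + y}$
$R = - \frac{10463848932}{54101}$ ($R = 6 + \frac{251706}{\left(-54101\right) \frac{1}{41573}} = 6 + \frac{251706}{- \frac{54101}{41573}} = 6 + 251706 \left(- \frac{41573}{54101}\right) = 6 - \frac{10464173538}{54101} = - \frac{10463848932}{54101} \approx -1.9341 \cdot 10^{5}$)
$\left(S{\left(296 \right)} - 104911\right) + R = \left(\frac{-7 + 296}{-191 + 296} - 104911\right) - \frac{10463848932}{54101} = \left(\frac{1}{105} \cdot 289 - 104911\right) - \frac{10463848932}{54101} = \left(\frac{289}{105} - 104911\right) - \frac{10463848932}{54101} = - \frac{11015366}{105} - \frac{10463848932}{54101} = - \frac{1694646453826}{5680605}$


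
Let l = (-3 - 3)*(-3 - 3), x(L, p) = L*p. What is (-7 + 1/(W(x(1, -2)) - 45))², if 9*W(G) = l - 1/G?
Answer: 26801329/543169 ≈ 49.343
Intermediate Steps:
l = 36 (l = -6*(-6) = 36)
W(G) = 4 - 1/(9*G) (W(G) = (36 - 1/G)/9 = 4 - 1/(9*G))
(-7 + 1/(W(x(1, -2)) - 45))² = (-7 + 1/((4 - 1/(9*(1*(-2)))) - 45))² = (-7 + 1/((4 - ⅑/(-2)) - 45))² = (-7 + 1/((4 - ⅑*(-½)) - 45))² = (-7 + 1/((4 + 1/18) - 45))² = (-7 + 1/(73/18 - 45))² = (-7 + 1/(-737/18))² = (-7 - 18/737)² = (-5177/737)² = 26801329/543169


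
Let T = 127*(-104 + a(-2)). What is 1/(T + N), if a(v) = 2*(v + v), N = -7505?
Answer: -1/21729 ≈ -4.6021e-5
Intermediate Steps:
a(v) = 4*v (a(v) = 2*(2*v) = 4*v)
T = -14224 (T = 127*(-104 + 4*(-2)) = 127*(-104 - 8) = 127*(-112) = -14224)
1/(T + N) = 1/(-14224 - 7505) = 1/(-21729) = -1/21729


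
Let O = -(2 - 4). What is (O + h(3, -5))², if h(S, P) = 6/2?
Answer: 25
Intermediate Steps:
h(S, P) = 3 (h(S, P) = 6*(½) = 3)
O = 2 (O = -1*(-2) = 2)
(O + h(3, -5))² = (2 + 3)² = 5² = 25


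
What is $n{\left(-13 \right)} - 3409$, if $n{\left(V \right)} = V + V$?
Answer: $-3435$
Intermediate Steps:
$n{\left(V \right)} = 2 V$
$n{\left(-13 \right)} - 3409 = 2 \left(-13\right) - 3409 = -26 - 3409 = -3435$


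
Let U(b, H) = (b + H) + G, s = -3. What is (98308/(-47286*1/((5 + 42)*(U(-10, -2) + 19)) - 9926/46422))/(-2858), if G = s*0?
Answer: 375360539526/1570739899217 ≈ 0.23897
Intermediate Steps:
G = 0 (G = -3*0 = 0)
U(b, H) = H + b (U(b, H) = (b + H) + 0 = (H + b) + 0 = H + b)
(98308/(-47286*1/((5 + 42)*(U(-10, -2) + 19)) - 9926/46422))/(-2858) = (98308/(-47286*1/((5 + 42)*((-2 - 10) + 19)) - 9926/46422))/(-2858) = (98308/(-47286*1/(47*(-12 + 19)) - 9926*1/46422))*(-1/2858) = (98308/(-47286/(47*7) - 4963/23211))*(-1/2858) = (98308/(-47286/329 - 4963/23211))*(-1/2858) = (98308/(-1099188173/7636419))*(-1/2858) = (98308*(-7636419/1099188173))*(-1/2858) = -750721079052/1099188173*(-1/2858) = 375360539526/1570739899217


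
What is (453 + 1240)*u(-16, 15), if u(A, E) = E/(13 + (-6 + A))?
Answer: -8465/3 ≈ -2821.7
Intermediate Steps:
u(A, E) = E/(7 + A)
(453 + 1240)*u(-16, 15) = (453 + 1240)*(15/(7 - 16)) = 1693*(15/(-9)) = 1693*(15*(-⅑)) = 1693*(-5/3) = -8465/3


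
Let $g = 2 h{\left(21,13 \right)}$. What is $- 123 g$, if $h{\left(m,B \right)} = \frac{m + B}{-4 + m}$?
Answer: $-492$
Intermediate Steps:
$h{\left(m,B \right)} = \frac{B + m}{-4 + m}$
$g = 4$ ($g = 2 \frac{13 + 21}{-4 + 21} = 2 \cdot \frac{1}{17} \cdot 34 = 2 \cdot 2 = 4$)
$- 123 g = \left(-123\right) 4 = -492$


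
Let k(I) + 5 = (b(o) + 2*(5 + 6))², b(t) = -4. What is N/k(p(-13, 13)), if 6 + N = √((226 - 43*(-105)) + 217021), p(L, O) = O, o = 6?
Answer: -6/319 + √221762/319 ≈ 1.4574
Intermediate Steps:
N = -6 + √221762 (N = -6 + √((226 - 43*(-105)) + 217021) = -6 + √((226 + 4515) + 217021) = -6 + √(4741 + 217021) = -6 + √221762 ≈ 464.92)
k(I) = 319 (k(I) = -5 + (-4 + 2*(5 + 6))² = -5 + (-4 + 2*11)² = -5 + (-4 + 22)² = -5 + 18² = -5 + 324 = 319)
N/k(p(-13, 13)) = (-6 + √221762)/319 = (-6 + √221762)*(1/319) = -6/319 + √221762/319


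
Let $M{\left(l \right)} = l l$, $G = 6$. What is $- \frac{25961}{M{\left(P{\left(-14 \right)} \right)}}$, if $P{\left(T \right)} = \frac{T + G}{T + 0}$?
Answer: $- \frac{1272089}{16} \approx -79506.0$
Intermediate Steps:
$P{\left(T \right)} = \frac{6 + T}{T}$ ($P{\left(T \right)} = \frac{T + 6}{T + 0} = \frac{6 + T}{T}$)
$M{\left(l \right)} = l^{2}$
$- \frac{25961}{M{\left(P{\left(-14 \right)} \right)}} = - \frac{25961}{\left(\frac{6 - 14}{-14}\right)^{2}} = - \frac{25961}{\left(\left(- \frac{1}{14}\right) \left(-8\right)\right)^{2}} = - \frac{25961}{\left(\frac{4}{7}\right)^{2}} = - \frac{25961}{\frac{16}{49}} = \left(-25961\right) \frac{49}{16} = - \frac{1272089}{16}$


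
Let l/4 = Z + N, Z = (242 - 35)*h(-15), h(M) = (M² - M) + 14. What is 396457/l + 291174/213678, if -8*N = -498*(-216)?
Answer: 2412796717/619381296 ≈ 3.8955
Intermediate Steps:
h(M) = 14 + M² - M
N = -13446 (N = -(-249)*(-216)/4 = -⅛*107568 = -13446)
Z = 52578 (Z = (242 - 35)*(14 + (-15)² - 1*(-15)) = 207*(14 + 225 + 15) = 207*254 = 52578)
l = 156528 (l = 4*(52578 - 13446) = 4*39132 = 156528)
396457/l + 291174/213678 = 396457/156528 + 291174/213678 = 396457*(1/156528) + 291174*(1/213678) = 396457/156528 + 48529/35613 = 2412796717/619381296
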